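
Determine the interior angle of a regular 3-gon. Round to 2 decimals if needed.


Shape: regular triangle (3 sides)
Formula: interior angle = (n - 2) * 180 / n
(n - 2) = 1
(n - 2) * 180 = 180
angle = 180 / 3
angle = 60
60 degrees


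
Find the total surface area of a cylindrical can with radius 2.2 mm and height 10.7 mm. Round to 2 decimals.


Shape: closed cylinder
Radius r = 2.2 mm, Height h = 10.7 mm
Formula: SA = 2*pi*r^2 + 2*pi*r*h = 2*pi*r*(r + h)
r + h = 12.9
2 * r * (r + h) = 2 * 2.2 * 12.9 = 56.76
SA = 56.76 * pi
SA = 178.32
178.32 mm^2


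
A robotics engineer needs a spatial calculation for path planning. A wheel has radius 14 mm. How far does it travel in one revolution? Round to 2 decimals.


Shape: circle
Radius r = 14 mm
Formula: C = 2 * pi * r
C = 2 * pi * 14
C = 28 * pi
C = 87.96
87.96 mm


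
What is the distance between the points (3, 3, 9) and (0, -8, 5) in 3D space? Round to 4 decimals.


3D distance between two points
P1 = (3, 3, 9), P2 = (0, -8, 5)
Formula: d = sqrt((x2-x1)^2 + (y2-y1)^2 + (z2-z1)^2)
dx = 0 - 3 = -3
dy = -8 - 3 = -11
dz = 5 - 9 = -4
dx^2 + dy^2 + dz^2 = 9 + 121 + 16 = 146
d = sqrt(146)
d = 12.083
12.083 units


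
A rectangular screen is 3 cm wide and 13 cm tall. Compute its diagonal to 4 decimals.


Shape: rectangle (diagonal via Pythagoras)
Sides: 3 cm and 13 cm
Formula: d = sqrt(l^2 + w^2)
l^2 = 9, w^2 = 169
l^2 + w^2 = 178
d = sqrt(178)
d = 13.3417
13.3417 cm


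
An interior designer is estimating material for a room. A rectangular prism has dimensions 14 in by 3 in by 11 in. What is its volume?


Shape: rectangular prism
l = 14 in, w = 3 in, h = 11 in
Formula: V = l * w * h
V = 14 * 3 * 11
V = 42 * 11
V = 462
462 in^3


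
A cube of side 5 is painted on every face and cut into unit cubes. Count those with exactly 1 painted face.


Large cube: 5 x 5 x 5, cut into unit cubes.
n = 5, so n - 2 = 3
Cubes with 1 painted face lie in the interior of each face.
A cube has 6 faces; each contributes (n - 2)^2 = 9 such cubes.
Count = 6 * 9 = 54
54 unit cubes


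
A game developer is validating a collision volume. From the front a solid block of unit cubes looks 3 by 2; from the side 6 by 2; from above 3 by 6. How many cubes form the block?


Orthographic views of a solid rectangular block:
Front view 3 x 2 -> length = 3, height = 2
Side view 6 x 2 -> width = 6, height = 2 (consistent)
Top view 3 x 6 -> confirms length = 3, width = 6
The block is 3 x 6 x 2.
Total unit cubes = 3 * 6 * 2 = 36
36 unit cubes


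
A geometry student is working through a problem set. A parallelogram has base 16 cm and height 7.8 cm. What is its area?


Shape: parallelogram
Base b = 16 cm, Height h = 7.8 cm
Formula: A = b * h
A = 16 * 7.8
A = 124.8
124.8 cm^2


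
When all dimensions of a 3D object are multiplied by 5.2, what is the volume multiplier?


Linear scale factor k = 5.2
Rule: under a linear scaling by k, volumes scale by k^3.
k^3 = 5.2 * 5.2 * 5.2
k^3 = 27.04 * 5.2
k^3 = 140.608
Volume scales by a factor of 140.608.
140.608 (dimensionless)


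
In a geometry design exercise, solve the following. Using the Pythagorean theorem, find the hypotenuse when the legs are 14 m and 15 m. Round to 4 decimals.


Shape: right triangle
Legs a = 14 m, b = 15 m
Formula: c = sqrt(a^2 + b^2)
a^2 = 196, b^2 = 225
a^2 + b^2 = 421
c = sqrt(421)
c = 20.5183
20.5183 m


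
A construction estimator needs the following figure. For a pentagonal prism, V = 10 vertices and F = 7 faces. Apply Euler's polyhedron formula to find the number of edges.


Polyhedron: pentagonal prism
Euler's formula for convex polyhedra: V - E + F = 2
Given: V = 10 vertices and F = 7 faces
Solve for E:
E = V + F - 2 = 10 + 7 - 2 = 15
15 edges


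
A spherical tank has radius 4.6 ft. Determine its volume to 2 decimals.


Shape: sphere
Radius r = 4.6 ft
Formula: V = (4/3) * pi * r^3
r^3 = 97.336
(4/3) * 97.336 = 129.781333
V = 129.781333 * pi
V = 407.72
407.72 ft^3


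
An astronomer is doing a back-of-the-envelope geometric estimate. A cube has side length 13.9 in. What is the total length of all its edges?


Shape: cube
Side s = 13.9 in
A cube has 12 edges, all equal.
Formula: total edge length = 12 * s
Total = 12 * 13.9
Total = 166.8
166.8 in


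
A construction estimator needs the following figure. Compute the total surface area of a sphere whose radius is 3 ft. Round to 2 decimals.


Shape: sphere
Radius r = 3 ft
Formula: SA = 4 * pi * r^2
r^2 = 9
SA = 4 * pi * 9
SA = 36 * pi
SA = 113.1
113.1 ft^2


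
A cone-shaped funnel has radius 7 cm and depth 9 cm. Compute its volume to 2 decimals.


Shape: cone
Radius r = 7 cm, Height h = 9 cm
Formula: V = (1/3) * pi * r^2 * h
r^2 = 49
pi * r^2 * h = pi * 49 * 9 = 441 * pi
V = 441 * pi / 3
V = 461.81
461.81 cm^3


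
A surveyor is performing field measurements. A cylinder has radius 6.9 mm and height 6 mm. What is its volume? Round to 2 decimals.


Shape: cylinder
Radius r = 6.9 mm, Height h = 6 mm
Formula: V = pi * r^2 * h
r^2 = 47.61
V = pi * 47.61 * 6
V = 285.66 * pi
V = 897.43
897.43 mm^3


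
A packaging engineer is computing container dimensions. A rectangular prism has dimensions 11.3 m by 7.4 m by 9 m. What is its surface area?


Shape: rectangular prism
l = 11.3 m, w = 7.4 m, h = 9 m
Formula: SA = 2(lw + lh + wh)
lw = 83.62, lh = 101.7, wh = 66.6
lw + lh + wh = 251.92
SA = 2 * 251.92
SA = 503.84
503.84 m^2


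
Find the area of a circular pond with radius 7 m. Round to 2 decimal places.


Shape: circle
Radius r = 7 m
Formula: A = pi * r^2
r^2 = 7^2 = 49
A = pi * 49
A = 153.94
153.94 m^2


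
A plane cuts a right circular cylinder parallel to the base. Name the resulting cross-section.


Solid: right circular cylinder
Cutting plane: parallel to the base
Visualize the intersection of the plane with the solid's surface.
The boundary of the cut region is a circle.
circle


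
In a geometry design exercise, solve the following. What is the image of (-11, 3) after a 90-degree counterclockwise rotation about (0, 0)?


Transformation: rotation about the origin
Original point: (-11, 3)
Rule for 90 deg counterclockwise: (x, y) -> (-y, x)
Apply: (-11, 3) -> (-3, -11)
(-3, -11)


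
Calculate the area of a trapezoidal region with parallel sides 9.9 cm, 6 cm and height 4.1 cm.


Shape: trapezoid
Parallel sides a = 9.9 cm, b = 6 cm; Height h = 4.1 cm
Formula: A = (a + b) * h / 2
a + b = 9.9 + 6 = 15.9
A = 15.9 * 4.1 / 2
A = 65.19 / 2
A = 32.595
32.595 cm^2


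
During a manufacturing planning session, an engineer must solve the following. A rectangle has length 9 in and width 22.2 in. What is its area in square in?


Shape: rectangle
Length l = 9 in, Width w = 22.2 in
Formula: A = l * w
A = 9 * 22.2
A = 199.8
199.8 in^2


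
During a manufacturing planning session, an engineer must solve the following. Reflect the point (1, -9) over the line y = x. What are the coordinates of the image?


Transformation: reflection
Original point: (1, -9)
Rule for reflection over y = x: (x, y) -> (y, x)
Apply: (1, -9) -> (-9, 1)
(-9, 1)


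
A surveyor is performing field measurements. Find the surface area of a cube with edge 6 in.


Shape: cube
Side s = 6 in
A cube has 6 square faces.
Formula: SA = 6 * s^2
s^2 = 36
SA = 6 * 36
SA = 216
216 in^2


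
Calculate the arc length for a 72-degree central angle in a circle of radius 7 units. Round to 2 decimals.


Shape: circular arc
Radius r = 7 units, Angle = 72 degrees
Formula: L = (angle/360) * 2 * pi * r
2 * pi * r = 14 * pi
L = (72/360) * 14 * pi
L = 2.8 * pi
L = 8.8
8.8 units


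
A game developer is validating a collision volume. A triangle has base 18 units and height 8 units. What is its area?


Shape: triangle
Base b = 18 units, Height h = 8 units
Formula: A = (1/2) * b * h
A = 0.5 * 18 * 8
A = 0.5 * 144
A = 72
72 units^2


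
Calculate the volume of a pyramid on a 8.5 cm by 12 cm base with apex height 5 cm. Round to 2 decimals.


Shape: rectangular pyramid
Base: 8.5 cm x 12 cm, Height h = 5 cm
Formula: V = (1/3) * base_area * h
base_area = 8.5 * 12 = 102
base_area * h = 102 * 5 = 510
V = 510 / 3
V = 170
170 cm^3


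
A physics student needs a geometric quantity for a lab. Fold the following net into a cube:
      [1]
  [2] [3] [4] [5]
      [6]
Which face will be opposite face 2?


Net: cross layout. Take square 3 as the base (bottom).
Fold the four squares in the horizontal row up around 3: 2 -> left, 4 -> right, 5 wraps to the top.
Fold 1 and 6 up from 3: 1 -> back, 6 -> front.
Opposite pairs are therefore: (1, 6), (2, 4), (3, 5).
Face 2 is opposite face 4.
face 4


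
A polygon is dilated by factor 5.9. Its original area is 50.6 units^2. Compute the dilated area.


Linear scale factor k = 5.9
Original area = 50.6 units^2
Rule: under a linear scaling by k, areas scale by k^2.
k^2 = 5.9^2 = 34.81
New area = 50.6 * 34.81
New area = 1761.386
1761.386 units^2


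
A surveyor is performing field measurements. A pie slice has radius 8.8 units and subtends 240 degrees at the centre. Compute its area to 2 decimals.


Shape: circular sector
Radius r = 8.8 units, Angle = 240 degrees
Formula: A = (angle/360) * pi * r^2
r^2 = 77.44
Fraction of circle = 240/360
A = (240/360) * pi * 77.44
A = 51.626667 * pi
A = 162.19
162.19 units^2


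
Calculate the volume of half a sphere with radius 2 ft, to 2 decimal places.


Shape: hemisphere (half of a sphere)
Radius r = 2 ft
Formula: V = (1/2) * (4/3) * pi * r^3 = (2/3) * pi * r^3
r^3 = 8
(2/3) * 8 = 5.333333
V = 5.333333 * pi
V = 16.76
16.76 ft^3


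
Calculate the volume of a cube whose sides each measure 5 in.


Shape: cube
Side s = 5 in
Formula: V = s^3
V = 5 * 5 * 5
V = 25 * 5
V = 125
125 in^3


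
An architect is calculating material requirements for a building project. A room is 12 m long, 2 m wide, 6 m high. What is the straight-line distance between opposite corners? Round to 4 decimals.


Shape: rectangular box (space diagonal)
l = 12 m, w = 2 m, h = 6 m
Visualize: the diagonal of the base, then a right triangle with that diagonal and the height.
Formula: d = sqrt(l^2 + w^2 + h^2)
l^2 + w^2 + h^2 = 144 + 4 + 36 = 184
d = sqrt(184)
d = 13.5647
13.5647 m


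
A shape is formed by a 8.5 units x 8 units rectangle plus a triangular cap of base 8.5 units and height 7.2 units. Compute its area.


Composite shape: rectangle + triangle
Rectangle area = 8.5 * 8 = 68
Triangle area = 0.5 * 8.5 * 7.2 = 30.6
Total = 68 + 30.6
Total = 98.6
98.6 units^2


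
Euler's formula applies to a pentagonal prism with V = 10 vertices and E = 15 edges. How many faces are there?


Polyhedron: pentagonal prism
Euler's formula for convex polyhedra: V - E + F = 2
Given: V = 10 vertices and E = 15 edges
Solve for F:
F = 2 + E - V = 2 + 15 - 10 = 7
7 faces


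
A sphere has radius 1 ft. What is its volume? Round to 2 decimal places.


Shape: sphere
Radius r = 1 ft
Formula: V = (4/3) * pi * r^3
r^3 = 1
(4/3) * 1 = 1.333333
V = 1.333333 * pi
V = 4.19
4.19 ft^3


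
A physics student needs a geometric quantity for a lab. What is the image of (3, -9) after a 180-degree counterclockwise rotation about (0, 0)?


Transformation: rotation about the origin
Original point: (3, -9)
Rule for 180 deg: (x, y) -> (-x, -y)
Apply: (3, -9) -> (-3, 9)
(-3, 9)


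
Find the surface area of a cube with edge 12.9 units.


Shape: cube
Side s = 12.9 units
A cube has 6 square faces.
Formula: SA = 6 * s^2
s^2 = 166.41
SA = 6 * 166.41
SA = 998.46
998.46 units^2


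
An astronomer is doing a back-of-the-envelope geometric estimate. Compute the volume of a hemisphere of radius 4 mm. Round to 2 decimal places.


Shape: hemisphere (half of a sphere)
Radius r = 4 mm
Formula: V = (1/2) * (4/3) * pi * r^3 = (2/3) * pi * r^3
r^3 = 64
(2/3) * 64 = 42.666667
V = 42.666667 * pi
V = 134.04
134.04 mm^3


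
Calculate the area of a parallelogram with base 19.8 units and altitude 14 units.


Shape: parallelogram
Base b = 19.8 units, Height h = 14 units
Formula: A = b * h
A = 19.8 * 14
A = 277.2
277.2 units^2


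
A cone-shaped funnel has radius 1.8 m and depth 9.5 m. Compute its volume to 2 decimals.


Shape: cone
Radius r = 1.8 m, Height h = 9.5 m
Formula: V = (1/3) * pi * r^2 * h
r^2 = 3.24
pi * r^2 * h = pi * 3.24 * 9.5 = 30.78 * pi
V = 30.78 * pi / 3
V = 32.23
32.23 m^3


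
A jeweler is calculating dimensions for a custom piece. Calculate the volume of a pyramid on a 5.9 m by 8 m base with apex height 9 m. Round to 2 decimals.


Shape: rectangular pyramid
Base: 5.9 m x 8 m, Height h = 9 m
Formula: V = (1/3) * base_area * h
base_area = 5.9 * 8 = 47.2
base_area * h = 47.2 * 9 = 424.8
V = 424.8 / 3
V = 141.6
141.6 m^3


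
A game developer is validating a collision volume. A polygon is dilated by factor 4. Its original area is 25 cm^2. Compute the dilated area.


Linear scale factor k = 4
Original area = 25 cm^2
Rule: under a linear scaling by k, areas scale by k^2.
k^2 = 4^2 = 16
New area = 25 * 16
New area = 400
400 cm^2


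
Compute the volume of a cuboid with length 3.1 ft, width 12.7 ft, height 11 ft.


Shape: rectangular prism
l = 3.1 ft, w = 12.7 ft, h = 11 ft
Formula: V = l * w * h
V = 3.1 * 12.7 * 11
V = 39.37 * 11
V = 433.07
433.07 ft^3


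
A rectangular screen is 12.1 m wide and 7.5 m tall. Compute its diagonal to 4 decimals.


Shape: rectangle (diagonal via Pythagoras)
Sides: 12.1 m and 7.5 m
Formula: d = sqrt(l^2 + w^2)
l^2 = 146.41, w^2 = 56.25
l^2 + w^2 = 202.66
d = sqrt(202.66)
d = 14.2359
14.2359 m


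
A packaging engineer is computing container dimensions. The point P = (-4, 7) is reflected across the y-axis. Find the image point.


Transformation: reflection
Original point: (-4, 7)
Rule for reflection over the y-axis: (x, y) -> (-x, y)
Apply: (-4, 7) -> (4, 7)
(4, 7)


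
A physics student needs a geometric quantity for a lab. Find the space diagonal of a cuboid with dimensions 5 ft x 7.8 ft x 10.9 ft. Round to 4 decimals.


Shape: rectangular box (space diagonal)
l = 5 ft, w = 7.8 ft, h = 10.9 ft
Visualize: the diagonal of the base, then a right triangle with that diagonal and the height.
Formula: d = sqrt(l^2 + w^2 + h^2)
l^2 + w^2 + h^2 = 25 + 60.84 + 118.81 = 204.65
d = sqrt(204.65)
d = 14.3056
14.3056 ft


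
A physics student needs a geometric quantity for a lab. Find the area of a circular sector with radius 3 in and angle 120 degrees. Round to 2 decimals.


Shape: circular sector
Radius r = 3 in, Angle = 120 degrees
Formula: A = (angle/360) * pi * r^2
r^2 = 9
Fraction of circle = 120/360
A = (120/360) * pi * 9
A = 3 * pi
A = 9.42
9.42 in^2


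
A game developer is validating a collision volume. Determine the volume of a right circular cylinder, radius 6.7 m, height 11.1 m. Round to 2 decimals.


Shape: cylinder
Radius r = 6.7 m, Height h = 11.1 m
Formula: V = pi * r^2 * h
r^2 = 44.89
V = pi * 44.89 * 11.1
V = 498.279 * pi
V = 1565.39
1565.39 m^3


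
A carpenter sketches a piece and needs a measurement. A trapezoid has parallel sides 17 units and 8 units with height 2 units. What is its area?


Shape: trapezoid
Parallel sides a = 17 units, b = 8 units; Height h = 2 units
Formula: A = (a + b) * h / 2
a + b = 17 + 8 = 25
A = 25 * 2 / 2
A = 50 / 2
A = 25
25 units^2


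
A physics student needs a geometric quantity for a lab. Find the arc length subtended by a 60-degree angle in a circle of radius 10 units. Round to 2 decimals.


Shape: circular arc
Radius r = 10 units, Angle = 60 degrees
Formula: L = (angle/360) * 2 * pi * r
2 * pi * r = 20 * pi
L = (60/360) * 20 * pi
L = 3.333333 * pi
L = 10.47
10.47 units


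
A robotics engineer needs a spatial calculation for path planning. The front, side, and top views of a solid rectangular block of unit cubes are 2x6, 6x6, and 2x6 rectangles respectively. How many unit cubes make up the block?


Orthographic views of a solid rectangular block:
Front view 2 x 6 -> length = 2, height = 6
Side view 6 x 6 -> width = 6, height = 6 (consistent)
Top view 2 x 6 -> confirms length = 2, width = 6
The block is 2 x 6 x 6.
Total unit cubes = 2 * 6 * 6 = 72
72 unit cubes


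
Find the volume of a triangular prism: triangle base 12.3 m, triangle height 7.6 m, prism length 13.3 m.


Shape: triangular prism
Triangle base = 12.3 m, triangle height = 7.6 m, prism length L = 13.3 m
Formula: V = (1/2 * b * h_tri) * L
Cross-section area = 0.5 * 12.3 * 7.6 = 46.74
V = 46.74 * 13.3
V = 621.642
621.642 m^3


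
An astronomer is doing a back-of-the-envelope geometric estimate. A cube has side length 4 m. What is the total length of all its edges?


Shape: cube
Side s = 4 m
A cube has 12 edges, all equal.
Formula: total edge length = 12 * s
Total = 12 * 4
Total = 48
48 m


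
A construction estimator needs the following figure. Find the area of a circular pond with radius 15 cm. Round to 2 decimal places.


Shape: circle
Radius r = 15 cm
Formula: A = pi * r^2
r^2 = 15^2 = 225
A = pi * 225
A = 706.86
706.86 cm^2


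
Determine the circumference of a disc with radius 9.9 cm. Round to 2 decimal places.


Shape: circle
Radius r = 9.9 cm
Formula: C = 2 * pi * r
C = 2 * pi * 9.9
C = 19.8 * pi
C = 62.2
62.2 cm


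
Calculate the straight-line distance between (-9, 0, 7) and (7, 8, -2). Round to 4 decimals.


3D distance between two points
P1 = (-9, 0, 7), P2 = (7, 8, -2)
Formula: d = sqrt((x2-x1)^2 + (y2-y1)^2 + (z2-z1)^2)
dx = 7 - -9 = 16
dy = 8 - 0 = 8
dz = -2 - 7 = -9
dx^2 + dy^2 + dz^2 = 256 + 64 + 81 = 401
d = sqrt(401)
d = 20.025
20.025 units


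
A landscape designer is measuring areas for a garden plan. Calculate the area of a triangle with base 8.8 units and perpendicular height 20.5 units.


Shape: triangle
Base b = 8.8 units, Height h = 20.5 units
Formula: A = (1/2) * b * h
A = 0.5 * 8.8 * 20.5
A = 0.5 * 180.4
A = 90.2
90.2 units^2


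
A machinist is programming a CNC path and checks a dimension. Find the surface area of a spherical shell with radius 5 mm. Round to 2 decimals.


Shape: sphere
Radius r = 5 mm
Formula: SA = 4 * pi * r^2
r^2 = 25
SA = 4 * pi * 25
SA = 100 * pi
SA = 314.16
314.16 mm^2


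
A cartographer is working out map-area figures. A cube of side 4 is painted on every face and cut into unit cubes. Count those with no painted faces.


Large cube: 4 x 4 x 4, cut into unit cubes.
n = 4, so n - 2 = 2
Unpainted cubes form the interior (n - 2)^3 block.
(n - 2)^3 = 2^3 = 8
8 unit cubes


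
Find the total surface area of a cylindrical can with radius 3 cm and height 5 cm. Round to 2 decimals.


Shape: closed cylinder
Radius r = 3 cm, Height h = 5 cm
Formula: SA = 2*pi*r^2 + 2*pi*r*h = 2*pi*r*(r + h)
r + h = 8
2 * r * (r + h) = 2 * 3 * 8 = 48
SA = 48 * pi
SA = 150.8
150.8 cm^2


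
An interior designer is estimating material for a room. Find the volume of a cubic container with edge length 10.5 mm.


Shape: cube
Side s = 10.5 mm
Formula: V = s^3
V = 10.5 * 10.5 * 10.5
V = 110.25 * 10.5
V = 1157.625
1157.625 mm^3


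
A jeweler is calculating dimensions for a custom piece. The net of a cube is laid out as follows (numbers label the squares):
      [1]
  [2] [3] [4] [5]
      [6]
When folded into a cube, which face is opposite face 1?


Net: cross layout. Take square 3 as the base (bottom).
Fold the four squares in the horizontal row up around 3: 2 -> left, 4 -> right, 5 wraps to the top.
Fold 1 and 6 up from 3: 1 -> back, 6 -> front.
Opposite pairs are therefore: (1, 6), (2, 4), (3, 5).
Face 1 is opposite face 6.
face 6


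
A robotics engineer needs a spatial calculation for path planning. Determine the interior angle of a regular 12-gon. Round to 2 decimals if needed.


Shape: regular dodecagon (12 sides)
Formula: interior angle = (n - 2) * 180 / n
(n - 2) = 10
(n - 2) * 180 = 1800
angle = 1800 / 12
angle = 150
150 degrees


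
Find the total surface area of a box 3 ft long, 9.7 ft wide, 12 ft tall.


Shape: rectangular prism
l = 3 ft, w = 9.7 ft, h = 12 ft
Formula: SA = 2(lw + lh + wh)
lw = 29.1, lh = 36, wh = 116.4
lw + lh + wh = 181.5
SA = 2 * 181.5
SA = 363
363 ft^2


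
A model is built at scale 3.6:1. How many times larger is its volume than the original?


Linear scale factor k = 3.6
Rule: under a linear scaling by k, volumes scale by k^3.
k^3 = 3.6 * 3.6 * 3.6
k^3 = 12.96 * 3.6
k^3 = 46.656
Volume scales by a factor of 46.656.
46.656 (dimensionless)


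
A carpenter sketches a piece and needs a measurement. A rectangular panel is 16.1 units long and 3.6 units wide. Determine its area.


Shape: rectangle
Length l = 16.1 units, Width w = 3.6 units
Formula: A = l * w
A = 16.1 * 3.6
A = 57.96
57.96 units^2


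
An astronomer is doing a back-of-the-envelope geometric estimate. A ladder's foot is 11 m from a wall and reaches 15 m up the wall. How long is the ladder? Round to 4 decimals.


Shape: right triangle
Legs a = 11 m, b = 15 m
Formula: c = sqrt(a^2 + b^2)
a^2 = 121, b^2 = 225
a^2 + b^2 = 346
c = sqrt(346)
c = 18.6011
18.6011 m


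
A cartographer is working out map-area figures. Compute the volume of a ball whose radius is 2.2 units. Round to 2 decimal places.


Shape: sphere
Radius r = 2.2 units
Formula: V = (4/3) * pi * r^3
r^3 = 10.648
(4/3) * 10.648 = 14.197333
V = 14.197333 * pi
V = 44.6
44.6 units^3


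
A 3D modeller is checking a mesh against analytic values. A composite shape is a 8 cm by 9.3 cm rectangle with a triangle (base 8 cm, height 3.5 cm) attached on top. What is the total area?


Composite shape: rectangle + triangle
Rectangle area = 8 * 9.3 = 74.4
Triangle area = 0.5 * 8 * 3.5 = 14
Total = 74.4 + 14
Total = 88.4
88.4 cm^2


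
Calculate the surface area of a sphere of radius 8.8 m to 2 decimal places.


Shape: sphere
Radius r = 8.8 m
Formula: SA = 4 * pi * r^2
r^2 = 77.44
SA = 4 * pi * 77.44
SA = 309.76 * pi
SA = 973.14
973.14 m^2


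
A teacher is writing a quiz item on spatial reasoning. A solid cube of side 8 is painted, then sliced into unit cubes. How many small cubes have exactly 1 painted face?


Large cube: 8 x 8 x 8, cut into unit cubes.
n = 8, so n - 2 = 6
Cubes with 1 painted face lie in the interior of each face.
A cube has 6 faces; each contributes (n - 2)^2 = 36 such cubes.
Count = 6 * 36 = 216
216 unit cubes


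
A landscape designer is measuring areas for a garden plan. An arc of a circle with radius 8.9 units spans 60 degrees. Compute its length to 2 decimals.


Shape: circular arc
Radius r = 8.9 units, Angle = 60 degrees
Formula: L = (angle/360) * 2 * pi * r
2 * pi * r = 17.8 * pi
L = (60/360) * 17.8 * pi
L = 2.966667 * pi
L = 9.32
9.32 units


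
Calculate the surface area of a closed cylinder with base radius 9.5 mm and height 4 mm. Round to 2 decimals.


Shape: closed cylinder
Radius r = 9.5 mm, Height h = 4 mm
Formula: SA = 2*pi*r^2 + 2*pi*r*h = 2*pi*r*(r + h)
r + h = 13.5
2 * r * (r + h) = 2 * 9.5 * 13.5 = 256.5
SA = 256.5 * pi
SA = 805.82
805.82 mm^2


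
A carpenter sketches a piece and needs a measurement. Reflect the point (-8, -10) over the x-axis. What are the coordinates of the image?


Transformation: reflection
Original point: (-8, -10)
Rule for reflection over the x-axis: (x, y) -> (x, -y)
Apply: (-8, -10) -> (-8, 10)
(-8, 10)


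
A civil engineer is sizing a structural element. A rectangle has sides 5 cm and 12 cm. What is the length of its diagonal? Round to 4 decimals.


Shape: rectangle (diagonal via Pythagoras)
Sides: 5 cm and 12 cm
Formula: d = sqrt(l^2 + w^2)
l^2 = 25, w^2 = 144
l^2 + w^2 = 169
d = sqrt(169)
d = 13.0
13 cm


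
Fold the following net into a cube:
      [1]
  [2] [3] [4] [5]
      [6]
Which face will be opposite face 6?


Net: cross layout. Take square 3 as the base (bottom).
Fold the four squares in the horizontal row up around 3: 2 -> left, 4 -> right, 5 wraps to the top.
Fold 1 and 6 up from 3: 1 -> back, 6 -> front.
Opposite pairs are therefore: (1, 6), (2, 4), (3, 5).
Face 6 is opposite face 1.
face 1


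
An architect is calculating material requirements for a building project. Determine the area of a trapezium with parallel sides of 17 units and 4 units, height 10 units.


Shape: trapezoid
Parallel sides a = 17 units, b = 4 units; Height h = 10 units
Formula: A = (a + b) * h / 2
a + b = 17 + 4 = 21
A = 21 * 10 / 2
A = 210 / 2
A = 105
105 units^2


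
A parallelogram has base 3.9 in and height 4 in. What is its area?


Shape: parallelogram
Base b = 3.9 in, Height h = 4 in
Formula: A = b * h
A = 3.9 * 4
A = 15.6
15.6 in^2


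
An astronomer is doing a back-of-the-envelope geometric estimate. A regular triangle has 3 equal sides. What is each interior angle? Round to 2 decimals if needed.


Shape: regular triangle (3 sides)
Formula: interior angle = (n - 2) * 180 / n
(n - 2) = 1
(n - 2) * 180 = 180
angle = 180 / 3
angle = 60
60 degrees


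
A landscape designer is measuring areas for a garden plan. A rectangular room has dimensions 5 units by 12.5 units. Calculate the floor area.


Shape: rectangle
Length l = 5 units, Width w = 12.5 units
Formula: A = l * w
A = 5 * 12.5
A = 62.5
62.5 units^2


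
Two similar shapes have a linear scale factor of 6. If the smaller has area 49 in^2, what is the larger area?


Linear scale factor k = 6
Original area = 49 in^2
Rule: under a linear scaling by k, areas scale by k^2.
k^2 = 6^2 = 36
New area = 49 * 36
New area = 1764
1764 in^2


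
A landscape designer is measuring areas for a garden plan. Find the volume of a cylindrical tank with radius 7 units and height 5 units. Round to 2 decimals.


Shape: cylinder
Radius r = 7 units, Height h = 5 units
Formula: V = pi * r^2 * h
r^2 = 49
V = pi * 49 * 5
V = 245 * pi
V = 769.69
769.69 units^3


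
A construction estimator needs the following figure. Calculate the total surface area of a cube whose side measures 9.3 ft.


Shape: cube
Side s = 9.3 ft
A cube has 6 square faces.
Formula: SA = 6 * s^2
s^2 = 86.49
SA = 6 * 86.49
SA = 518.94
518.94 ft^2


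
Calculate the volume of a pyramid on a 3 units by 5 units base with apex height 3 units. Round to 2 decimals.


Shape: rectangular pyramid
Base: 3 units x 5 units, Height h = 3 units
Formula: V = (1/3) * base_area * h
base_area = 3 * 5 = 15
base_area * h = 15 * 3 = 45
V = 45 / 3
V = 15
15 units^3


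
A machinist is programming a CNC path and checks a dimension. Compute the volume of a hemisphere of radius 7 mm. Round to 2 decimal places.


Shape: hemisphere (half of a sphere)
Radius r = 7 mm
Formula: V = (1/2) * (4/3) * pi * r^3 = (2/3) * pi * r^3
r^3 = 343
(2/3) * 343 = 228.666667
V = 228.666667 * pi
V = 718.38
718.38 mm^3


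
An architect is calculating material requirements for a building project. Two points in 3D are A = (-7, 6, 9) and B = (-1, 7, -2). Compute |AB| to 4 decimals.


3D distance between two points
P1 = (-7, 6, 9), P2 = (-1, 7, -2)
Formula: d = sqrt((x2-x1)^2 + (y2-y1)^2 + (z2-z1)^2)
dx = -1 - -7 = 6
dy = 7 - 6 = 1
dz = -2 - 9 = -11
dx^2 + dy^2 + dz^2 = 36 + 1 + 121 = 158
d = sqrt(158)
d = 12.5698
12.5698 units


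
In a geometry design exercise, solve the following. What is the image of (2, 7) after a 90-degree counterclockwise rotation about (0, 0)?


Transformation: rotation about the origin
Original point: (2, 7)
Rule for 90 deg counterclockwise: (x, y) -> (-y, x)
Apply: (2, 7) -> (-7, 2)
(-7, 2)


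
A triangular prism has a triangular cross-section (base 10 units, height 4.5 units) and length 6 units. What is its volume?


Shape: triangular prism
Triangle base = 10 units, triangle height = 4.5 units, prism length L = 6 units
Formula: V = (1/2 * b * h_tri) * L
Cross-section area = 0.5 * 10 * 4.5 = 22.5
V = 22.5 * 6
V = 135
135 units^3


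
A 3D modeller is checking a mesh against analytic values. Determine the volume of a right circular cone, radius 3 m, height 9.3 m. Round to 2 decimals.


Shape: cone
Radius r = 3 m, Height h = 9.3 m
Formula: V = (1/3) * pi * r^2 * h
r^2 = 9
pi * r^2 * h = pi * 9 * 9.3 = 83.7 * pi
V = 83.7 * pi / 3
V = 87.65
87.65 m^3


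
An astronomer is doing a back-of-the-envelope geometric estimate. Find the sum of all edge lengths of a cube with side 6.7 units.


Shape: cube
Side s = 6.7 units
A cube has 12 edges, all equal.
Formula: total edge length = 12 * s
Total = 12 * 6.7
Total = 80.4
80.4 units


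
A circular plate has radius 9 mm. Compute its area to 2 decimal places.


Shape: circle
Radius r = 9 mm
Formula: A = pi * r^2
r^2 = 9^2 = 81
A = pi * 81
A = 254.47
254.47 mm^2


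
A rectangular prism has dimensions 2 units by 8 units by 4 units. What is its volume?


Shape: rectangular prism
l = 2 units, w = 8 units, h = 4 units
Formula: V = l * w * h
V = 2 * 8 * 4
V = 16 * 4
V = 64
64 units^3


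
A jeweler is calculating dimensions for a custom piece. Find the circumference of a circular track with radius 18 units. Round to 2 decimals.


Shape: circle
Radius r = 18 units
Formula: C = 2 * pi * r
C = 2 * pi * 18
C = 36 * pi
C = 113.1
113.1 units


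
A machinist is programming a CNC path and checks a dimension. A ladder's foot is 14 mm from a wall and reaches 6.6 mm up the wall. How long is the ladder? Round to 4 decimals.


Shape: right triangle
Legs a = 14 mm, b = 6.6 mm
Formula: c = sqrt(a^2 + b^2)
a^2 = 196, b^2 = 43.56
a^2 + b^2 = 239.56
c = sqrt(239.56)
c = 15.4777
15.4777 mm


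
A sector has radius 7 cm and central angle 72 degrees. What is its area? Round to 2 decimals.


Shape: circular sector
Radius r = 7 cm, Angle = 72 degrees
Formula: A = (angle/360) * pi * r^2
r^2 = 49
Fraction of circle = 72/360
A = (72/360) * pi * 49
A = 9.8 * pi
A = 30.79
30.79 cm^2


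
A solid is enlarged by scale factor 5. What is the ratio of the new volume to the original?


Linear scale factor k = 5
Rule: under a linear scaling by k, volumes scale by k^3.
k^3 = 5 * 5 * 5
k^3 = 25 * 5
k^3 = 125
Volume scales by a factor of 125.
125 (dimensionless)


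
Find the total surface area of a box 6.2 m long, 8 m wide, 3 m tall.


Shape: rectangular prism
l = 6.2 m, w = 8 m, h = 3 m
Formula: SA = 2(lw + lh + wh)
lw = 49.6, lh = 18.6, wh = 24
lw + lh + wh = 92.2
SA = 2 * 92.2
SA = 184.4
184.4 m^2


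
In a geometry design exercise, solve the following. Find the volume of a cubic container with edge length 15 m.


Shape: cube
Side s = 15 m
Formula: V = s^3
V = 15 * 15 * 15
V = 225 * 15
V = 3375
3375 m^3


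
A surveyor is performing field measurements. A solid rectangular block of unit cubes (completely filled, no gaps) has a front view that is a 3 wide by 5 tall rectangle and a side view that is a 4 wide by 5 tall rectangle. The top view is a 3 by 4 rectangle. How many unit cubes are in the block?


Orthographic views of a solid rectangular block:
Front view 3 x 5 -> length = 3, height = 5
Side view 4 x 5 -> width = 4, height = 5 (consistent)
Top view 3 x 4 -> confirms length = 3, width = 4
The block is 3 x 4 x 5.
Total unit cubes = 3 * 4 * 5 = 60
60 unit cubes


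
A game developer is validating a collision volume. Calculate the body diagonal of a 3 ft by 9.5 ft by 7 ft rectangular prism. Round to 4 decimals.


Shape: rectangular box (space diagonal)
l = 3 ft, w = 9.5 ft, h = 7 ft
Visualize: the diagonal of the base, then a right triangle with that diagonal and the height.
Formula: d = sqrt(l^2 + w^2 + h^2)
l^2 + w^2 + h^2 = 9 + 90.25 + 49 = 148.25
d = sqrt(148.25)
d = 12.1758
12.1758 ft


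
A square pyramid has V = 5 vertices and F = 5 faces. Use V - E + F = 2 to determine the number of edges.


Polyhedron: square pyramid
Euler's formula for convex polyhedra: V - E + F = 2
Given: V = 5 vertices and F = 5 faces
Solve for E:
E = V + F - 2 = 5 + 5 - 2 = 8
8 edges


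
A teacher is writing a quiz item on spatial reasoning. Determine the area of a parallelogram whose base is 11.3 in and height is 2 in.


Shape: parallelogram
Base b = 11.3 in, Height h = 2 in
Formula: A = b * h
A = 11.3 * 2
A = 22.6
22.6 in^2


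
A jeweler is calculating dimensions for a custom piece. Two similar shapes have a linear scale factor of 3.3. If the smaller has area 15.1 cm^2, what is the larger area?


Linear scale factor k = 3.3
Original area = 15.1 cm^2
Rule: under a linear scaling by k, areas scale by k^2.
k^2 = 3.3^2 = 10.89
New area = 15.1 * 10.89
New area = 164.439
164.439 cm^2


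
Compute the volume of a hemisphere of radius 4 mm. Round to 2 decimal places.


Shape: hemisphere (half of a sphere)
Radius r = 4 mm
Formula: V = (1/2) * (4/3) * pi * r^3 = (2/3) * pi * r^3
r^3 = 64
(2/3) * 64 = 42.666667
V = 42.666667 * pi
V = 134.04
134.04 mm^3


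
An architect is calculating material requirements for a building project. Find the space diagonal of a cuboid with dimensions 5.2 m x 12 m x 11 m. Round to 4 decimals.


Shape: rectangular box (space diagonal)
l = 5.2 m, w = 12 m, h = 11 m
Visualize: the diagonal of the base, then a right triangle with that diagonal and the height.
Formula: d = sqrt(l^2 + w^2 + h^2)
l^2 + w^2 + h^2 = 27.04 + 144 + 121 = 292.04
d = sqrt(292.04)
d = 17.0892
17.0892 m


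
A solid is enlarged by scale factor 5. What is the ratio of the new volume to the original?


Linear scale factor k = 5
Rule: under a linear scaling by k, volumes scale by k^3.
k^3 = 5 * 5 * 5
k^3 = 25 * 5
k^3 = 125
Volume scales by a factor of 125.
125 (dimensionless)


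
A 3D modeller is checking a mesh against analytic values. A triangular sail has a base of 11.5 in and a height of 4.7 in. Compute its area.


Shape: triangle
Base b = 11.5 in, Height h = 4.7 in
Formula: A = (1/2) * b * h
A = 0.5 * 11.5 * 4.7
A = 0.5 * 54.05
A = 27.025
27.025 in^2


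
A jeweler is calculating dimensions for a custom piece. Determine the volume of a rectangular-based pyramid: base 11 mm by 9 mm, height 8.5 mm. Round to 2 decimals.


Shape: rectangular pyramid
Base: 11 mm x 9 mm, Height h = 8.5 mm
Formula: V = (1/3) * base_area * h
base_area = 11 * 9 = 99
base_area * h = 99 * 8.5 = 841.5
V = 841.5 / 3
V = 280.5
280.5 mm^3


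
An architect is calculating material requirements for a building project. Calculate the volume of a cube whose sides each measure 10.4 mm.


Shape: cube
Side s = 10.4 mm
Formula: V = s^3
V = 10.4 * 10.4 * 10.4
V = 108.16 * 10.4
V = 1124.864
1124.864 mm^3


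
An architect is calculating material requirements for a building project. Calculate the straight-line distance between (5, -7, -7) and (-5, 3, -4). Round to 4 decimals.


3D distance between two points
P1 = (5, -7, -7), P2 = (-5, 3, -4)
Formula: d = sqrt((x2-x1)^2 + (y2-y1)^2 + (z2-z1)^2)
dx = -5 - 5 = -10
dy = 3 - -7 = 10
dz = -4 - -7 = 3
dx^2 + dy^2 + dz^2 = 100 + 100 + 9 = 209
d = sqrt(209)
d = 14.4568
14.4568 units


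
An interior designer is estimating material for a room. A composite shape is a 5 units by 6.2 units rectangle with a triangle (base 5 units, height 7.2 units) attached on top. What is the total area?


Composite shape: rectangle + triangle
Rectangle area = 5 * 6.2 = 31
Triangle area = 0.5 * 5 * 7.2 = 18
Total = 31 + 18
Total = 49
49 units^2


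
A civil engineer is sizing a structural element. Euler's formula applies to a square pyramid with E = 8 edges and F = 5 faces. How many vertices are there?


Polyhedron: square pyramid
Euler's formula for convex polyhedra: V - E + F = 2
Given: E = 8 edges and F = 5 faces
Solve for V:
V = 2 + E - F = 2 + 8 - 5 = 5
5 vertices


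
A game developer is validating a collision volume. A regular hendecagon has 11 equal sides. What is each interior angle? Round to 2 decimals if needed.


Shape: regular hendecagon (11 sides)
Formula: interior angle = (n - 2) * 180 / n
(n - 2) = 9
(n - 2) * 180 = 1620
angle = 1620 / 11
angle = 147.27
147.27 degrees


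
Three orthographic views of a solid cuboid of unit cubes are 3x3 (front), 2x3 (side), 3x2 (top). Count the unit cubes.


Orthographic views of a solid rectangular block:
Front view 3 x 3 -> length = 3, height = 3
Side view 2 x 3 -> width = 2, height = 3 (consistent)
Top view 3 x 2 -> confirms length = 3, width = 2
The block is 3 x 2 x 3.
Total unit cubes = 3 * 2 * 3 = 18
18 unit cubes


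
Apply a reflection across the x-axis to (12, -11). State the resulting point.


Transformation: reflection
Original point: (12, -11)
Rule for reflection over the x-axis: (x, y) -> (x, -y)
Apply: (12, -11) -> (12, 11)
(12, 11)


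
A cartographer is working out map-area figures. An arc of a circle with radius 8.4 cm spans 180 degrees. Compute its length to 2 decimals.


Shape: circular arc
Radius r = 8.4 cm, Angle = 180 degrees
Formula: L = (angle/360) * 2 * pi * r
2 * pi * r = 16.8 * pi
L = (180/360) * 16.8 * pi
L = 8.4 * pi
L = 26.39
26.39 cm


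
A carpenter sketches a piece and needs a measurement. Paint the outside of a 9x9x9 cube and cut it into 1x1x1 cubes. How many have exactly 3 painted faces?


Large cube: 9 x 9 x 9, cut into unit cubes.
Cubes with 3 painted faces are at the corners. A cube always has 8 corners.
Count = 8
8 unit cubes


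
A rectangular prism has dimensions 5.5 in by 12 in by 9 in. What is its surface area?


Shape: rectangular prism
l = 5.5 in, w = 12 in, h = 9 in
Formula: SA = 2(lw + lh + wh)
lw = 66, lh = 49.5, wh = 108
lw + lh + wh = 223.5
SA = 2 * 223.5
SA = 447
447 in^2


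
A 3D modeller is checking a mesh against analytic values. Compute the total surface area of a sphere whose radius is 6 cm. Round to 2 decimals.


Shape: sphere
Radius r = 6 cm
Formula: SA = 4 * pi * r^2
r^2 = 36
SA = 4 * pi * 36
SA = 144 * pi
SA = 452.39
452.39 cm^2


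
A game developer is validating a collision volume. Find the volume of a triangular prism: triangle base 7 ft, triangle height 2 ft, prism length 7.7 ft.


Shape: triangular prism
Triangle base = 7 ft, triangle height = 2 ft, prism length L = 7.7 ft
Formula: V = (1/2 * b * h_tri) * L
Cross-section area = 0.5 * 7 * 2 = 7
V = 7 * 7.7
V = 53.9
53.9 ft^3


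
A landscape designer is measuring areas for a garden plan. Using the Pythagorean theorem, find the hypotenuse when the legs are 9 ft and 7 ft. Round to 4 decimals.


Shape: right triangle
Legs a = 9 ft, b = 7 ft
Formula: c = sqrt(a^2 + b^2)
a^2 = 81, b^2 = 49
a^2 + b^2 = 130
c = sqrt(130)
c = 11.4018
11.4018 ft


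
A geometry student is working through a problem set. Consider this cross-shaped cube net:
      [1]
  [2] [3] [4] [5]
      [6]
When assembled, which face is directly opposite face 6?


Net: cross layout. Take square 3 as the base (bottom).
Fold the four squares in the horizontal row up around 3: 2 -> left, 4 -> right, 5 wraps to the top.
Fold 1 and 6 up from 3: 1 -> back, 6 -> front.
Opposite pairs are therefore: (1, 6), (2, 4), (3, 5).
Face 6 is opposite face 1.
face 1


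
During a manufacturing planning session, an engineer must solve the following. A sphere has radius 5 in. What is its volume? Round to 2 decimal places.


Shape: sphere
Radius r = 5 in
Formula: V = (4/3) * pi * r^3
r^3 = 125
(4/3) * 125 = 166.666667
V = 166.666667 * pi
V = 523.6
523.6 in^3


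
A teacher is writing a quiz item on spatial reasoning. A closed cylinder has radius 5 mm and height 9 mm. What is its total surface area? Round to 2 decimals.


Shape: closed cylinder
Radius r = 5 mm, Height h = 9 mm
Formula: SA = 2*pi*r^2 + 2*pi*r*h = 2*pi*r*(r + h)
r + h = 14
2 * r * (r + h) = 2 * 5 * 14 = 140
SA = 140 * pi
SA = 439.82
439.82 mm^2


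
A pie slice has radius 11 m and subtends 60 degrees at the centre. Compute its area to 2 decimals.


Shape: circular sector
Radius r = 11 m, Angle = 60 degrees
Formula: A = (angle/360) * pi * r^2
r^2 = 121
Fraction of circle = 60/360
A = (60/360) * pi * 121
A = 20.166667 * pi
A = 63.36
63.36 m^2


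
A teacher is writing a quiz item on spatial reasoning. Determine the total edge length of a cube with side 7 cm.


Shape: cube
Side s = 7 cm
A cube has 12 edges, all equal.
Formula: total edge length = 12 * s
Total = 12 * 7
Total = 84
84 cm


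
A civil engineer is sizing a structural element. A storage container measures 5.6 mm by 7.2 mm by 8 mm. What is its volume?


Shape: rectangular prism
l = 5.6 mm, w = 7.2 mm, h = 8 mm
Formula: V = l * w * h
V = 5.6 * 7.2 * 8
V = 40.32 * 8
V = 322.56
322.56 mm^3
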